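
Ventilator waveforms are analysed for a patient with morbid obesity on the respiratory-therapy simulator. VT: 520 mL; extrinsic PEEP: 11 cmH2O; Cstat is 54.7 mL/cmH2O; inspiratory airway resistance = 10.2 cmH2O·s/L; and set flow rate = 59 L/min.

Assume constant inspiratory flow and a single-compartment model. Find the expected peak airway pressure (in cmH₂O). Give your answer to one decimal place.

30.5

Flow: 59 L/min ÷ 60 = 0.9833 L/s.
Equation of motion (constant flow): PIP = Vt/C + R·V̇ + PEEP.
PIP = 520/54.7 + 10.2×0.9833 + 11 = 9.506 + 10.03 + 11 = 30.536 cmH2O.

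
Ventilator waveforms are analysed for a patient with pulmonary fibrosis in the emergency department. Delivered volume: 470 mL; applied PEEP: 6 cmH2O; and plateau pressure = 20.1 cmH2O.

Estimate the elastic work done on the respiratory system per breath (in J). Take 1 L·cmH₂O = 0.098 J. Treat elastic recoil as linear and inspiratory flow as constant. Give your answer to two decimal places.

0.32

Elastic work ≈ ½ × (Pplat − PEEP) × Vt = 0.5 × (20.1 − 6) × 0.470 L = 0.5 × 14.1 × 0.470 = 3.314 L·cmH2O.
× 0.098 J/(L·cmH2O) → 0.3248 J.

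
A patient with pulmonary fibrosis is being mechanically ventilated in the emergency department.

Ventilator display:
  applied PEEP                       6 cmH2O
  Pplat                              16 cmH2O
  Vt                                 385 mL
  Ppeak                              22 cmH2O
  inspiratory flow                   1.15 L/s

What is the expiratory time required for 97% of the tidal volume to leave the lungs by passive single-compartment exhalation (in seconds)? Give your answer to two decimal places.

0.70

R = (PIP − Pplat)/V̇ = (22 − 16) / 1.15 = 6.0/1.15 = 5.217 cmH2O·s/L.
C = Vt/(Pplat − PEEP) = 385.0 / (16 − 6) = 385.0/10.0 = 38.5 mL/cmH2O.
τ = R × C = 5.217 × 0.0385 L/cmH2O = 0.2009 s.
t = −τ·ln(1 − 0.97) = −0.2009·ln(0.03) = 0.7045 s.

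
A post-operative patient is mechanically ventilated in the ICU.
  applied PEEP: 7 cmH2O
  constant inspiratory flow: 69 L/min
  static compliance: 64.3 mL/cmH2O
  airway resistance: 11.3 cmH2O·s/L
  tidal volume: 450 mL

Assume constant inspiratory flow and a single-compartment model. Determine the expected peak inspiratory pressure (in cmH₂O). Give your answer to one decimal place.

27.0

Flow: 69 L/min ÷ 60 = 1.15 L/s.
Equation of motion (constant flow): PIP = Vt/C + R·V̇ + PEEP.
PIP = 450/64.3 + 11.3×1.15 + 7 = 6.998 + 12.995 + 7 = 26.993 cmH2O.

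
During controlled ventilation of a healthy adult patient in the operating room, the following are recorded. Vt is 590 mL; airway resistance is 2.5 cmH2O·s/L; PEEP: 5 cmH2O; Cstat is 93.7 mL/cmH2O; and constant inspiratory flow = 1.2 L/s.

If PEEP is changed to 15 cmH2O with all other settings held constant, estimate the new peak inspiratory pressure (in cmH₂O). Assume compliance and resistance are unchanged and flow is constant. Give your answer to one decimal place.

24.3

PIP = Vt/C + R·V̇ + PEEP (constant-flow equation of motion).
Only the baseline term changes: ΔPIP = ΔPEEP = 15 − 5 = 10.0 cmH2O.
Original PIP = 590/93.7 + 2.5×1.2 + 5 = 14.297 cmH2O; new PIP = 14.297 + (10.0) = 24.297 cmH2O.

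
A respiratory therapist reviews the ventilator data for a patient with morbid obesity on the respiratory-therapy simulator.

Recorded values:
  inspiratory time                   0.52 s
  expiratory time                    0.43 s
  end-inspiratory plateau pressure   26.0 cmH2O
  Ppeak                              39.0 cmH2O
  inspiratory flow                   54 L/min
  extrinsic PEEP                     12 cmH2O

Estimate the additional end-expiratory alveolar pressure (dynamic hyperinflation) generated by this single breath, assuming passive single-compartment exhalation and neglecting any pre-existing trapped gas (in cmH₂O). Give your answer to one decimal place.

Flow: 54 L/min ÷ 60 = 0.9 L/s.
Vt = flow × Ti = 0.9 L/s × 0.52 s × 1000 mL/L = 468.0 mL.
R = (PIP − Pplat)/V̇ = (39.0 − 26.0) / 0.9 = 13.0/0.9 = 14.444 cmH2O·s/L.
C = Vt/(Pplat − PEEP) = 468.0 / (26.0 − 12) = 468.0/14.0 = 33.429 mL/cmH2O.
τ = R × C = 14.444 × 0.03343 L/cmH2O = 0.4829 s.
Fraction remaining = e^(−Te/τ) = e^(−0.43/0.4829) = 0.4105; trapped volume = 468.0 × 0.4105 = 192.11 mL.
Additional alveolar pressure from trapping ≈ V_trapped / C = 192.11 / 33.429 = 5.747 cmH2O.

5.7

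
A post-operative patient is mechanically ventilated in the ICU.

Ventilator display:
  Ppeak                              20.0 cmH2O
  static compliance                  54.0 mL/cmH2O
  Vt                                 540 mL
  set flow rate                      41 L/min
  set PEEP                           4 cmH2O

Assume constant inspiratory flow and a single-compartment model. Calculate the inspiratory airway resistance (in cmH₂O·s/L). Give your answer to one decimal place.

Flow: 41 L/min ÷ 60 = 0.6833 L/s.
Equation of motion (constant flow): PIP = Vt/C + R·V̇ + PEEP.
R·V̇ = PIP − Vt/C − PEEP = 20.0 − 540/54.0 − 4 = 20.0 − 10.0 − 4 = 6.0 cmH2O.
R = 6.0 / 0.6833 = 8.781 cmH2O·s/L.

8.8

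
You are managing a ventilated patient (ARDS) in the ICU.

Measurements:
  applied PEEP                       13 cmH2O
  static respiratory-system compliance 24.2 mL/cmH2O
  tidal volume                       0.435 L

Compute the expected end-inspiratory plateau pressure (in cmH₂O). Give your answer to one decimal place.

31.0

Pplat = PEEP + Vt / Cstat = 13 + 435 / 24.2 = 13 + 17.975 = 30.975 cmH2O.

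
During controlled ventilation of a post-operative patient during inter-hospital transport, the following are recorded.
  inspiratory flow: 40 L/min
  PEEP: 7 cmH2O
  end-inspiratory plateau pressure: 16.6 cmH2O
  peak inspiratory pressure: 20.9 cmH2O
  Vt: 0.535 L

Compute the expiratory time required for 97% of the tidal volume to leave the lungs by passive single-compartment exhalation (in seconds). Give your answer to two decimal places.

Flow: 40 L/min ÷ 60 = 0.6667 L/s.
R = (PIP − Pplat)/V̇ = (20.9 − 16.6) / 0.6667 = 4.3/0.6667 = 6.45 cmH2O·s/L.
C = Vt/(Pplat − PEEP) = 535.0 / (16.6 − 7) = 535.0/9.6 = 55.729 mL/cmH2O.
τ = R × C = 6.45 × 0.05573 L/cmH2O = 0.3595 s.
t = −τ·ln(1 − 0.97) = −0.3595·ln(0.03) = 1.261 s.

1.26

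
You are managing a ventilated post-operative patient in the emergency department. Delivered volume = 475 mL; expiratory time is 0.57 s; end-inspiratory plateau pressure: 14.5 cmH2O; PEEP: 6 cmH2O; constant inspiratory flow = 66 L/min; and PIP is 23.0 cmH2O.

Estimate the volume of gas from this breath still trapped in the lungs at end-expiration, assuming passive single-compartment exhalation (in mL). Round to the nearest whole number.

127

Flow: 66 L/min ÷ 60 = 1.1 L/s.
R = (PIP − Pplat)/V̇ = (23.0 − 14.5) / 1.1 = 8.5/1.1 = 7.727 cmH2O·s/L.
C = Vt/(Pplat − PEEP) = 475.0 / (14.5 − 6) = 475.0/8.5 = 55.882 mL/cmH2O.
τ = R × C = 7.727 × 0.05588 L/cmH2O = 0.4318 s.
Fraction remaining = e^(−Te/τ) = e^(−0.57/0.4318) = 0.2671.
Trapped volume = 475.0 × 0.2671 = 126.87 mL.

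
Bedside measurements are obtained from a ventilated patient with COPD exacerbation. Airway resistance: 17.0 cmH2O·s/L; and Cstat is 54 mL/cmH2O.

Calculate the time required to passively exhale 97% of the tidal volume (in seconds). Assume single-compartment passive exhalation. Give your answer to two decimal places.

τ = R × C = 17.0 × 54 mL/cmH2O = 17.0 × 0.054 L/cmH2O = 0.918 s.
Exhaled fraction f = 1 − e^(−t/τ) → t = −τ·ln(1 − f) = −0.918·ln(0.03) = 3.219 s.

3.22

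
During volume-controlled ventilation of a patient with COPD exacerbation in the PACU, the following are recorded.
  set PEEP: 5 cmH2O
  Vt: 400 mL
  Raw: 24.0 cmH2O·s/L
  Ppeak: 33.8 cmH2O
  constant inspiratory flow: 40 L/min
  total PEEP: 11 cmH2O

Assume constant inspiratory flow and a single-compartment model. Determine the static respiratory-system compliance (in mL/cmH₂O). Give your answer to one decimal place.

Flow: 40 L/min ÷ 60 = 0.6667 L/s.
Total PEEP = 11 cmH2O (set 5 + intrinsic 6); this is the baseline alveolar pressure.
Equation of motion (constant flow): PIP = Vt/C + R·V̇ + PEEP.
Vt/C = PIP − R·V̇ − PEEP = 33.8 − 24.0×0.6667 − 11 = 33.8 − 16.001 − 11 = 6.799 cmH2O.
C = Vt / 6.799 = 400 / 6.799 = 58.832 mL/cmH2O.

58.8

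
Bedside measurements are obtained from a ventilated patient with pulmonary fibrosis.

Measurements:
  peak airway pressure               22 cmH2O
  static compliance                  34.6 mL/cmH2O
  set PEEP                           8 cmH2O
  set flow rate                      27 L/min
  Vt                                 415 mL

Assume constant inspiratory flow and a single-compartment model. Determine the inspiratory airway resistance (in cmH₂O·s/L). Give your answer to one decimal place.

Flow: 27 L/min ÷ 60 = 0.45 L/s.
Equation of motion (constant flow): PIP = Vt/C + R·V̇ + PEEP.
R·V̇ = PIP − Vt/C − PEEP = 22 − 415/34.6 − 8 = 22 − 11.994 − 8 = 2.006 cmH2O.
R = 2.006 / 0.45 = 4.458 cmH2O·s/L.

4.5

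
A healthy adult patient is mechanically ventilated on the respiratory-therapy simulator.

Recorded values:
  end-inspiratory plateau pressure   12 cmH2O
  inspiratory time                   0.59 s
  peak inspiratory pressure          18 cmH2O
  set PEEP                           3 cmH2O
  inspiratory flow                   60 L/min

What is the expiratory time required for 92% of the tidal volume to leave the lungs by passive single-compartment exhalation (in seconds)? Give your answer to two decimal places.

Flow: 60 L/min ÷ 60 = 1 L/s.
Vt = flow × Ti = 1 L/s × 0.59 s × 1000 mL/L = 590.0 mL.
R = (PIP − Pplat)/V̇ = (18 − 12) / 1 = 6.0/1 = 6.0 cmH2O·s/L.
C = Vt/(Pplat − PEEP) = 590.0 / (12 − 3) = 590.0/9.0 = 65.556 mL/cmH2O.
τ = R × C = 6.0 × 0.06556 L/cmH2O = 0.3934 s.
t = −τ·ln(1 − 0.92) = −0.3934·ln(0.08) = 0.9936 s.

0.99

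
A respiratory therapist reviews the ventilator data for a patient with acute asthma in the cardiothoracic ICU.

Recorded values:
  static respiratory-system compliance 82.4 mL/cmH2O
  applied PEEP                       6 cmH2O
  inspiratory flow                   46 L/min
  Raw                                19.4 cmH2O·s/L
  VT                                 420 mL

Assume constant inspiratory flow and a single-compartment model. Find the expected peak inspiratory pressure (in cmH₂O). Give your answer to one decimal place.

26.0

Flow: 46 L/min ÷ 60 = 0.7667 L/s.
Equation of motion (constant flow): PIP = Vt/C + R·V̇ + PEEP.
PIP = 420/82.4 + 19.4×0.7667 + 6 = 5.097 + 14.874 + 6 = 25.971 cmH2O.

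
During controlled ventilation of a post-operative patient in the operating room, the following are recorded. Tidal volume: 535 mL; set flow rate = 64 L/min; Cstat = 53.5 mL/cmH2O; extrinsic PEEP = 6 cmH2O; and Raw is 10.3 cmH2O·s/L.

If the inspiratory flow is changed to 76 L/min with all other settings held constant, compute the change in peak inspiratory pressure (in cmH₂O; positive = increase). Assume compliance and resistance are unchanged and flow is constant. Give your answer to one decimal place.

2.1

Flow: 64 L/min ÷ 60 = 1.0667 L/s.
New flow: 76 L/min ÷ 60 = 1.2667 L/s.
PIP = Vt/C + R·V̇ + PEEP (constant-flow equation of motion).
Only the resistive term changes: ΔPIP = R × ΔV̇ = 10.3 × (1.2667 − 1.0667) = 10.3 × 0.2 = 2.06 cmH2O.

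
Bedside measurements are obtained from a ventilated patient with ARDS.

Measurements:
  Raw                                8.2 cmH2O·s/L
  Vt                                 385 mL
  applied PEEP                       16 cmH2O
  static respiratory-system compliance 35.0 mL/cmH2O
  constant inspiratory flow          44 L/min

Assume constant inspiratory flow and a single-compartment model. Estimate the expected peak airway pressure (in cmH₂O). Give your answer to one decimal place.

33.0

Flow: 44 L/min ÷ 60 = 0.7333 L/s.
Equation of motion (constant flow): PIP = Vt/C + R·V̇ + PEEP.
PIP = 385/35.0 + 8.2×0.7333 + 16 = 11.0 + 6.013 + 16 = 33.013 cmH2O.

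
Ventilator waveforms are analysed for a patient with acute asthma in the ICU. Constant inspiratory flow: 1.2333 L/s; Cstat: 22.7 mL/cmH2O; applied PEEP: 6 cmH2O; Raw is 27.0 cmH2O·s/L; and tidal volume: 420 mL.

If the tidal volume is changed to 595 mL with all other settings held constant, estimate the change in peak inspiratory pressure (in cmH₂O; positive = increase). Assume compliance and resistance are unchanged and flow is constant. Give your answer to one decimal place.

PIP = Vt/C + R·V̇ + PEEP (constant-flow equation of motion).
Only the elastic term changes: ΔPIP = ΔVt / C = (595 − 420) / 22.7 = 7.709 cmH2O.

7.7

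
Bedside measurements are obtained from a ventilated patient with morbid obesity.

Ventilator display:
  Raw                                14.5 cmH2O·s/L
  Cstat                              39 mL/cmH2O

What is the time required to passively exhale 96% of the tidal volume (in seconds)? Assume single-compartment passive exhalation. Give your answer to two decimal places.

1.82

τ = R × C = 14.5 × 39 mL/cmH2O = 14.5 × 0.039 L/cmH2O = 0.5655 s.
Exhaled fraction f = 1 − e^(−t/τ) → t = −τ·ln(1 − f) = −0.5655·ln(0.04) = 1.82 s.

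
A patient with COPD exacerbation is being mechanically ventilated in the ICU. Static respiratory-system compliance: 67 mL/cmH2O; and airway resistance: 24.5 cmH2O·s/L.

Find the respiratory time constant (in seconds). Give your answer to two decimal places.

1.64

τ = R × C = 24.5 × 67 mL/cmH2O = 24.5 × 0.067 L/cmH2O = 1.642 s.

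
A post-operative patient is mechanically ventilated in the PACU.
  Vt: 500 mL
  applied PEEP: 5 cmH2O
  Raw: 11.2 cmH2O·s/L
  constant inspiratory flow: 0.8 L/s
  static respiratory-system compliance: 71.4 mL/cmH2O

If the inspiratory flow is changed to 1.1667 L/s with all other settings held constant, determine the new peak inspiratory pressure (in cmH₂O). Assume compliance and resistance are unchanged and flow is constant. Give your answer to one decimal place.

PIP = Vt/C + R·V̇ + PEEP (constant-flow equation of motion).
Only the resistive term changes: ΔPIP = R × ΔV̇ = 11.2 × (1.1667 − 0.8) = 11.2 × 0.3667 = 4.107 cmH2O.
Original PIP = 500/71.4 + 11.2×0.8 + 5 = 20.963 cmH2O; new PIP = 20.963 + (4.107) = 25.07 cmH2O.

25.1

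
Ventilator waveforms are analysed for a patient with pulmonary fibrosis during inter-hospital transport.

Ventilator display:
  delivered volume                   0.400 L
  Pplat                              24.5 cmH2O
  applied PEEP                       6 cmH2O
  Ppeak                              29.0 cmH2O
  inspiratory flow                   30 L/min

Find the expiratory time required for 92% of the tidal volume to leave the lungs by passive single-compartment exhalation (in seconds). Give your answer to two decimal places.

0.49

Flow: 30 L/min ÷ 60 = 0.5 L/s.
R = (PIP − Pplat)/V̇ = (29.0 − 24.5) / 0.5 = 4.5/0.5 = 9.0 cmH2O·s/L.
C = Vt/(Pplat − PEEP) = 400.0 / (24.5 − 6) = 400.0/18.5 = 21.622 mL/cmH2O.
τ = R × C = 9.0 × 0.02162 L/cmH2O = 0.1946 s.
t = −τ·ln(1 − 0.92) = −0.1946·ln(0.08) = 0.4915 s.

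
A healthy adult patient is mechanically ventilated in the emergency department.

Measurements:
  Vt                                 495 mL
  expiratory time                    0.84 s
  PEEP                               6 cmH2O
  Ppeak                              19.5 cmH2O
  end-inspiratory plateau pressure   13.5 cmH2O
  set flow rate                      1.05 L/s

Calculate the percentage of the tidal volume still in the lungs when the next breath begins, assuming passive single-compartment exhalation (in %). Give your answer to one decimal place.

10.8

R = (PIP − Pplat)/V̇ = (19.5 − 13.5) / 1.05 = 6.0/1.05 = 5.714 cmH2O·s/L.
C = Vt/(Pplat − PEEP) = 495.0 / (13.5 − 6) = 495.0/7.5 = 66.0 mL/cmH2O.
τ = R × C = 5.714 × 0.066 L/cmH2O = 0.3771 s.
Fraction remaining at end-expiration = e^(−Te/τ) = e^(−0.84/0.3771) = 0.1078 → 10.78%.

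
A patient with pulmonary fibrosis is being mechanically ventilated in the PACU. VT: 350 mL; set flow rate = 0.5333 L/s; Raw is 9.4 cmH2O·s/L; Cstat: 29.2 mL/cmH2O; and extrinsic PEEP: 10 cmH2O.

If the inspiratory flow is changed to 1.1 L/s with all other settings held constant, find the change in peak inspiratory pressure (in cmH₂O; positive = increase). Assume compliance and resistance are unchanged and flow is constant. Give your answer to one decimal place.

PIP = Vt/C + R·V̇ + PEEP (constant-flow equation of motion).
Only the resistive term changes: ΔPIP = R × ΔV̇ = 9.4 × (1.1 − 0.5333) = 9.4 × 0.5667 = 5.327 cmH2O.

5.3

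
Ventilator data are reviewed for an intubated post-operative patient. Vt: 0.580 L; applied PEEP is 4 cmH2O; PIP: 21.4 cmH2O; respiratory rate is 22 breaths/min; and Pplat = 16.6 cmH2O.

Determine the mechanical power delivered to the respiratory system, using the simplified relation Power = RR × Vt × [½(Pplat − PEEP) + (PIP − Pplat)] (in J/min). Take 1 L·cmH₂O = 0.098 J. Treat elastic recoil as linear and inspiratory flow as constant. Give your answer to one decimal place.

13.9

Per-breath work = Vt × [½(Pplat−PEEP) + (PIP−Pplat)] = 0.580 × [0.5×12.6 + 4.8] = 0.580 × 11.1 = 6.438 L·cmH2O.
Power = 22 × 6.438 = 141.64 L·cmH2O/min.
× 0.098 J/(L·cmH2O) → 13.881 J/min.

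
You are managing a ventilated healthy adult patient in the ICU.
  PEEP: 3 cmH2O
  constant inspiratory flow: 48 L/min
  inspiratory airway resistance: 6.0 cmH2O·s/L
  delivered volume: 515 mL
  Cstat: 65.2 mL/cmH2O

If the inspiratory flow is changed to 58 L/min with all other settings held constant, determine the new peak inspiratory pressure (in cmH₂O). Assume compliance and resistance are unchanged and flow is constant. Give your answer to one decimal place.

Flow: 48 L/min ÷ 60 = 0.8 L/s.
New flow: 58 L/min ÷ 60 = 0.9667 L/s.
PIP = Vt/C + R·V̇ + PEEP (constant-flow equation of motion).
Only the resistive term changes: ΔPIP = R × ΔV̇ = 6.0 × (0.9667 − 0.8) = 6.0 × 0.1667 = 1.0 cmH2O.
Original PIP = 515/65.2 + 6.0×0.8 + 3 = 15.699 cmH2O; new PIP = 15.699 + (1.0) = 16.699 cmH2O.

16.7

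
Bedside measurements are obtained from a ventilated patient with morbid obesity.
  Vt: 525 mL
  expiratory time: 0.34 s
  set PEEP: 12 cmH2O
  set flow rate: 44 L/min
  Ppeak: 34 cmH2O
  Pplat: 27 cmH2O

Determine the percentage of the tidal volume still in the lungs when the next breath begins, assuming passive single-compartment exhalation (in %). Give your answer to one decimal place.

36.1

Flow: 44 L/min ÷ 60 = 0.7333 L/s.
R = (PIP − Pplat)/V̇ = (34 − 27) / 0.7333 = 7.0/0.7333 = 9.546 cmH2O·s/L.
C = Vt/(Pplat − PEEP) = 525.0 / (27 − 12) = 525.0/15.0 = 35.0 mL/cmH2O.
τ = R × C = 9.546 × 0.035 L/cmH2O = 0.3341 s.
Fraction remaining at end-expiration = e^(−Te/τ) = e^(−0.34/0.3341) = 0.3614 → 36.14%.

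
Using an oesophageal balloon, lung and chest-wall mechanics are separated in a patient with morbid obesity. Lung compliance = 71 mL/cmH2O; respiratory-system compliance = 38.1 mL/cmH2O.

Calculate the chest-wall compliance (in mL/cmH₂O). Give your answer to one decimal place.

1/Ccw = 1/Crs − 1/CL.
1/Ccw = 1/38.1 − 1/71 = 0.01216.
Ccw = 82.237 mL/cmH2O.

82.2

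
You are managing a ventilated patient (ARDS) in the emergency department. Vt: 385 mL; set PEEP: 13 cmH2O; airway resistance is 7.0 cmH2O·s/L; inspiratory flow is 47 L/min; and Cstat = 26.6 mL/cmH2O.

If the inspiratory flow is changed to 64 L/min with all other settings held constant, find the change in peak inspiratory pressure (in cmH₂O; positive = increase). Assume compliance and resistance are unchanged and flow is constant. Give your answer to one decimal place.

2.0

Flow: 47 L/min ÷ 60 = 0.7833 L/s.
New flow: 64 L/min ÷ 60 = 1.0667 L/s.
PIP = Vt/C + R·V̇ + PEEP (constant-flow equation of motion).
Only the resistive term changes: ΔPIP = R × ΔV̇ = 7.0 × (1.0667 − 0.7833) = 7.0 × 0.2834 = 1.984 cmH2O.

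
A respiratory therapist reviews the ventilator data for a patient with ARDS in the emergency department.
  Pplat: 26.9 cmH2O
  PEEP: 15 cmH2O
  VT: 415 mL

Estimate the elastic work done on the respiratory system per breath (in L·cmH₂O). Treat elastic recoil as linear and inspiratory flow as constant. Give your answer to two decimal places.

Elastic work ≈ ½ × (Pplat − PEEP) × Vt = 0.5 × (26.9 − 15) × 0.415 L = 0.5 × 11.9 × 0.415 = 2.469 L·cmH2O.

2.47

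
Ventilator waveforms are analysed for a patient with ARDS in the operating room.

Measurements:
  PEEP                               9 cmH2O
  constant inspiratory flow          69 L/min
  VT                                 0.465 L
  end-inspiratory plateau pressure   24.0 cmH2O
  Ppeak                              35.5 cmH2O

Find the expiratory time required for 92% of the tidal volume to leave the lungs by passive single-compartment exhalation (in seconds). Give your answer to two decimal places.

0.78

Flow: 69 L/min ÷ 60 = 1.15 L/s.
R = (PIP − Pplat)/V̇ = (35.5 − 24.0) / 1.15 = 11.5/1.15 = 10.0 cmH2O·s/L.
C = Vt/(Pplat − PEEP) = 465.0 / (24.0 − 9) = 465.0/15.0 = 31.0 mL/cmH2O.
τ = R × C = 10.0 × 0.031 L/cmH2O = 0.31 s.
t = −τ·ln(1 − 0.92) = −0.31·ln(0.08) = 0.783 s.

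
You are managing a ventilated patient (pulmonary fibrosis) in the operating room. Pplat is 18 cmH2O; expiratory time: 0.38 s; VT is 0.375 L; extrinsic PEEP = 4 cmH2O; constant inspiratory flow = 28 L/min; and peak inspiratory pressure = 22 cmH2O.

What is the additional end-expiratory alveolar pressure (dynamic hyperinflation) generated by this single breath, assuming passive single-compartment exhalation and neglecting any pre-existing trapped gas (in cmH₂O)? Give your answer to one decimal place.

Flow: 28 L/min ÷ 60 = 0.4667 L/s.
R = (PIP − Pplat)/V̇ = (22 − 18) / 0.4667 = 4.0/0.4667 = 8.571 cmH2O·s/L.
C = Vt/(Pplat − PEEP) = 375.0 / (18 − 4) = 375.0/14.0 = 26.786 mL/cmH2O.
τ = R × C = 8.571 × 0.02679 L/cmH2O = 0.2296 s.
Fraction remaining = e^(−Te/τ) = e^(−0.38/0.2296) = 0.1911; trapped volume = 375.0 × 0.1911 = 71.663 mL.
Additional alveolar pressure from trapping ≈ V_trapped / C = 71.663 / 26.786 = 2.675 cmH2O.

2.7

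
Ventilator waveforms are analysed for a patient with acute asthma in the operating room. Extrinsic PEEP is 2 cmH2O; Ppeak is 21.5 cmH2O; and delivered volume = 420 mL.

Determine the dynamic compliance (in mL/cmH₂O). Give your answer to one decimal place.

21.5

Dynamic compliance = Vt / (PIP − PEEP) = 420 / (21.5 − 2) = 420 / 19.5 = 21.538 mL/cmH2O.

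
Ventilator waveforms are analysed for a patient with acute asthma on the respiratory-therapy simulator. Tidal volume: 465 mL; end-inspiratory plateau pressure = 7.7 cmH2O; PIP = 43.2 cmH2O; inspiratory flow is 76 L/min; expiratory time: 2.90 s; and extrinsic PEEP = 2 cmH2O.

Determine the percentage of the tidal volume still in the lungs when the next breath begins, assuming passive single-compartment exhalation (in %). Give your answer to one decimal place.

Flow: 76 L/min ÷ 60 = 1.2667 L/s.
R = (PIP − Pplat)/V̇ = (43.2 − 7.7) / 1.2667 = 35.5/1.2667 = 28.026 cmH2O·s/L.
C = Vt/(Pplat − PEEP) = 465.0 / (7.7 − 2) = 465.0/5.7 = 81.579 mL/cmH2O.
τ = R × C = 28.026 × 0.08158 L/cmH2O = 2.286 s.
Fraction remaining at end-expiration = e^(−Te/τ) = e^(−2.90/2.286) = 0.2812 → 28.12%.

28.1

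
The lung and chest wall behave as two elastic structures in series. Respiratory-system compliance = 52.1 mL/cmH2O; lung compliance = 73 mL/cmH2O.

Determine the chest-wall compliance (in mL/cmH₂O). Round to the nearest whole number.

1/Ccw = 1/Crs − 1/CL.
1/Ccw = 1/52.1 − 1/73 = 0.005495.
Ccw = 181.98 mL/cmH2O.

182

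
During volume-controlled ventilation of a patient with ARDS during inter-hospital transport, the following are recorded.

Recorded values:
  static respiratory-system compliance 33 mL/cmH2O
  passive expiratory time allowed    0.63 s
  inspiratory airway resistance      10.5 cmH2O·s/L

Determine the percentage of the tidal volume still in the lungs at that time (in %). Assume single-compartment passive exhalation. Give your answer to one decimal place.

16.2

τ = R × C = 10.5 × 33 mL/cmH2O = 10.5 × 0.033 L/cmH2O = 0.3465 s.
Passive exhalation: V(t)/V₀ = e^(−t/τ) = e^(−0.63/0.3465) = 0.1623.
Fraction remaining = 0.1623 → 16.23%.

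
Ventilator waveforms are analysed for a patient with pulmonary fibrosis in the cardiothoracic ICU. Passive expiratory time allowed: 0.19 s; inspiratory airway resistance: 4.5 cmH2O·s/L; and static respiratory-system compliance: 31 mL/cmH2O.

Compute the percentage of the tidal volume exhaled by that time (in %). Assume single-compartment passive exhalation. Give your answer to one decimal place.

τ = R × C = 4.5 × 31 mL/cmH2O = 4.5 × 0.031 L/cmH2O = 0.1395 s.
Passive exhalation: V(t)/V₀ = e^(−t/τ) = e^(−0.19/0.1395) = 0.2561.
Fraction exhaled = 1 − 0.2561 = 0.7439 → 74.39%.

74.4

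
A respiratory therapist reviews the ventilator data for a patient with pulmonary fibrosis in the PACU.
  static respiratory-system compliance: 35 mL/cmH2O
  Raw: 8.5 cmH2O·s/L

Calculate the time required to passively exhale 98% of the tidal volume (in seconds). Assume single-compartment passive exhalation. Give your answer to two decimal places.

τ = R × C = 8.5 × 35 mL/cmH2O = 8.5 × 0.035 L/cmH2O = 0.2975 s.
Exhaled fraction f = 1 − e^(−t/τ) → t = −τ·ln(1 − f) = −0.2975·ln(0.02) = 1.164 s.

1.16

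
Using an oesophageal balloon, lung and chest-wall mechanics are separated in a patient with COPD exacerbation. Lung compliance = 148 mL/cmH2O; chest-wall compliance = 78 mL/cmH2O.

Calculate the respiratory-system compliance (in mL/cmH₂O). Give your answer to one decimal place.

Lung and chest wall are elastances in series: 1/Crs = 1/CL + 1/Ccw.
1/Crs = 1/148 + 1/78 = 0.01958.
Crs = 51.073 mL/cmH2O.

51.1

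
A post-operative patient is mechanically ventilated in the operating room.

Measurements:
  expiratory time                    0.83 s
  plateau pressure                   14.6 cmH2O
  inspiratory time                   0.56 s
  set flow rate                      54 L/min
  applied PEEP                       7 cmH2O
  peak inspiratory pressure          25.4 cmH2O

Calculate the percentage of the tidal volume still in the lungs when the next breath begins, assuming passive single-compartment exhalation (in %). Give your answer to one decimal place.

Flow: 54 L/min ÷ 60 = 0.9 L/s.
Vt = flow × Ti = 0.9 L/s × 0.56 s × 1000 mL/L = 504.0 mL.
R = (PIP − Pplat)/V̇ = (25.4 − 14.6) / 0.9 = 10.8/0.9 = 12.0 cmH2O·s/L.
C = Vt/(Pplat − PEEP) = 504.0 / (14.6 − 7) = 504.0/7.6 = 66.316 mL/cmH2O.
τ = R × C = 12.0 × 0.06632 L/cmH2O = 0.7958 s.
Fraction remaining at end-expiration = e^(−Te/τ) = e^(−0.83/0.7958) = 0.3524 → 35.24%.

35.2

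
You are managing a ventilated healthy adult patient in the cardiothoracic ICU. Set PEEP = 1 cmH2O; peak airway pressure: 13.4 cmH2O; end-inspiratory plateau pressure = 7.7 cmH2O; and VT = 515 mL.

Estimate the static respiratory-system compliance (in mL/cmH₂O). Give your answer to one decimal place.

Cstat = Vt / (Pplat − PEEP) = 515 / (7.7 − 1) = 515 / 6.7 = 76.866 mL/cmH2O.

76.9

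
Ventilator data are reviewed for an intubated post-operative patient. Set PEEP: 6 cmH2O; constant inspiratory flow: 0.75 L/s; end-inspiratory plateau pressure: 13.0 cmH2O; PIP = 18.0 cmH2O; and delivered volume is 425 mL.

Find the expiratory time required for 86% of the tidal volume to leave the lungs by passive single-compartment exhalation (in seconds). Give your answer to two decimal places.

R = (PIP − Pplat)/V̇ = (18.0 − 13.0) / 0.75 = 5.0/0.75 = 6.667 cmH2O·s/L.
C = Vt/(Pplat − PEEP) = 425.0 / (13.0 − 6) = 425.0/7.0 = 60.714 mL/cmH2O.
τ = R × C = 6.667 × 0.06071 L/cmH2O = 0.4048 s.
t = −τ·ln(1 − 0.86) = −0.4048·ln(0.14) = 0.7959 s.

0.80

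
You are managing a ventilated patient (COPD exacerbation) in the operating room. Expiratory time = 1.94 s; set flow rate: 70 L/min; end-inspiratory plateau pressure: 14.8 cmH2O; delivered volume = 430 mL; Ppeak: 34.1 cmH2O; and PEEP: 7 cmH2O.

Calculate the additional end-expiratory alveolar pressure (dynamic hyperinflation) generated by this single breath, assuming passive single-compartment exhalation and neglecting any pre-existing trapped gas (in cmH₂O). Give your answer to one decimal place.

0.9

Flow: 70 L/min ÷ 60 = 1.1667 L/s.
R = (PIP − Pplat)/V̇ = (34.1 − 14.8) / 1.1667 = 19.3/1.1667 = 16.542 cmH2O·s/L.
C = Vt/(Pplat − PEEP) = 430.0 / (14.8 − 7) = 430.0/7.8 = 55.128 mL/cmH2O.
τ = R × C = 16.542 × 0.05513 L/cmH2O = 0.912 s.
Fraction remaining = e^(−Te/τ) = e^(−1.94/0.912) = 0.1192; trapped volume = 430.0 × 0.1192 = 51.256 mL.
Additional alveolar pressure from trapping ≈ V_trapped / C = 51.256 / 55.128 = 0.9298 cmH2O.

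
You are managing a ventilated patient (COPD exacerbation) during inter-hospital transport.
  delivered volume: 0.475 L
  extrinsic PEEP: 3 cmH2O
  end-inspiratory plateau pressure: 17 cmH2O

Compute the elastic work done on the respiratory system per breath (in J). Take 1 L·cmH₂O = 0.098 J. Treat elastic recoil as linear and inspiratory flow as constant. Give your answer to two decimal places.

Elastic work ≈ ½ × (Pplat − PEEP) × Vt = 0.5 × (17 − 3) × 0.475 L = 0.5 × 14.0 × 0.475 = 3.325 L·cmH2O.
× 0.098 J/(L·cmH2O) → 0.3259 J.

0.33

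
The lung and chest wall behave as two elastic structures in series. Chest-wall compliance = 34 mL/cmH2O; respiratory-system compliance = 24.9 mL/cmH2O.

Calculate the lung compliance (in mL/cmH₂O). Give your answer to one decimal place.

1/CL = 1/Crs − 1/Ccw.
1/CL = 1/24.9 − 1/34 = 0.01075.
CL = 93.023 mL/cmH2O.

93.0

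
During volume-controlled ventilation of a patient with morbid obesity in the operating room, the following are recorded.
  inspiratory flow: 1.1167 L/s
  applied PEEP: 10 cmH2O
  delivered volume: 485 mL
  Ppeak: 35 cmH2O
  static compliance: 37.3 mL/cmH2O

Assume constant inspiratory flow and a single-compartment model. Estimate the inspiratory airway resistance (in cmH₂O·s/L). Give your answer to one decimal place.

10.7

Equation of motion (constant flow): PIP = Vt/C + R·V̇ + PEEP.
R·V̇ = PIP − Vt/C − PEEP = 35 − 485/37.3 − 10 = 35 − 13.003 − 10 = 11.997 cmH2O.
R = 11.997 / 1.1167 = 10.743 cmH2O·s/L.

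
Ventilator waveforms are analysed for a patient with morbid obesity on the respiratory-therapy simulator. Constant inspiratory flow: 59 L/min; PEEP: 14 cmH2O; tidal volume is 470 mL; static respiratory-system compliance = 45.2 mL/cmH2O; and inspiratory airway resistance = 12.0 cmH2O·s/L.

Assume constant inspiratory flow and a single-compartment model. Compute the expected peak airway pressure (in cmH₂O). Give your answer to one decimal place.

36.2

Flow: 59 L/min ÷ 60 = 0.9833 L/s.
Equation of motion (constant flow): PIP = Vt/C + R·V̇ + PEEP.
PIP = 470/45.2 + 12.0×0.9833 + 14 = 10.398 + 11.8 + 14 = 36.198 cmH2O.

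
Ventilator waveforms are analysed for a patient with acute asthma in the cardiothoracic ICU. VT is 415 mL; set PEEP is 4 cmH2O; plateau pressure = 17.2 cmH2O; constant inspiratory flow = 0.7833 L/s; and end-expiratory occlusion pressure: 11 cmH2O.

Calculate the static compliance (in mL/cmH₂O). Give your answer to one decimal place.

66.9

End-expiratory occlusion gives total PEEP = 11 cmH2O (intrinsic PEEP = 11 − 4 = 7). Use total PEEP for the elastic gradient.
Cstat = Vt / (Pplat − PEEPtotal) = 415 / (17.2 − 11) = 415 / 6.2 = 66.935 mL/cmH2O.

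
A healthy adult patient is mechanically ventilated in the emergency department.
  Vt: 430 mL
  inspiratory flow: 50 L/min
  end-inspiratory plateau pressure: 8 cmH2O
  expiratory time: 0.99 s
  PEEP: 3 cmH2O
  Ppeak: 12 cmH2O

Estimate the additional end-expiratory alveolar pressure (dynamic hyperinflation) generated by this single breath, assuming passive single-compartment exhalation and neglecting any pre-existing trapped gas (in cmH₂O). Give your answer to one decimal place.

Flow: 50 L/min ÷ 60 = 0.8333 L/s.
R = (PIP − Pplat)/V̇ = (12 − 8) / 0.8333 = 4.0/0.8333 = 4.8 cmH2O·s/L.
C = Vt/(Pplat − PEEP) = 430.0 / (8 − 3) = 430.0/5.0 = 86.0 mL/cmH2O.
τ = R × C = 4.8 × 0.086 L/cmH2O = 0.4128 s.
Fraction remaining = e^(−Te/τ) = e^(−0.99/0.4128) = 0.09088; trapped volume = 430.0 × 0.09088 = 39.078 mL.
Additional alveolar pressure from trapping ≈ V_trapped / C = 39.078 / 86.0 = 0.4544 cmH2O.

0.5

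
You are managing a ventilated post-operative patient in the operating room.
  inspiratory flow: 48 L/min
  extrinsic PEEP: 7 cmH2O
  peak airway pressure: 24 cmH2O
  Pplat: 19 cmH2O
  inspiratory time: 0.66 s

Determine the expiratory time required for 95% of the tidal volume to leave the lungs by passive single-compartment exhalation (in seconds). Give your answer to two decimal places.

Flow: 48 L/min ÷ 60 = 0.8 L/s.
Vt = flow × Ti = 0.8 L/s × 0.66 s × 1000 mL/L = 528.0 mL.
R = (PIP − Pplat)/V̇ = (24 − 19) / 0.8 = 5.0/0.8 = 6.25 cmH2O·s/L.
C = Vt/(Pplat − PEEP) = 528.0 / (19 − 7) = 528.0/12.0 = 44.0 mL/cmH2O.
τ = R × C = 6.25 × 0.044 L/cmH2O = 0.275 s.
t = −τ·ln(1 − 0.95) = −0.275·ln(0.05) = 0.8238 s.

0.82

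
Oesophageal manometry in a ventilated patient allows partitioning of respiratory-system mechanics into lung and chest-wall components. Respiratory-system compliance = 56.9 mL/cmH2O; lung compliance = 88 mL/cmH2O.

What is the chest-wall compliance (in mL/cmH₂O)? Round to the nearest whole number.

1/Ccw = 1/Crs − 1/CL.
1/Ccw = 1/56.9 − 1/88 = 0.006211.
Ccw = 161.0 mL/cmH2O.

161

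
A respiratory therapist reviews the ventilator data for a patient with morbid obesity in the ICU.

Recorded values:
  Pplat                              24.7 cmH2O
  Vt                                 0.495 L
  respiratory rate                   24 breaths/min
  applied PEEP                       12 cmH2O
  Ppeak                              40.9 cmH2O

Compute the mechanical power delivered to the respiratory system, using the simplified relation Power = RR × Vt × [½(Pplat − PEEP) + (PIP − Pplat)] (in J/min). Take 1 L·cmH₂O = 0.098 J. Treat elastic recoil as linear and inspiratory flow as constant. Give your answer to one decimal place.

26.3

Per-breath work = Vt × [½(Pplat−PEEP) + (PIP−Pplat)] = 0.495 × [0.5×12.7 + 16.2] = 0.495 × 22.55 = 11.162 L·cmH2O.
Power = 24 × 11.162 = 267.89 L·cmH2O/min.
× 0.098 J/(L·cmH2O) → 26.253 J/min.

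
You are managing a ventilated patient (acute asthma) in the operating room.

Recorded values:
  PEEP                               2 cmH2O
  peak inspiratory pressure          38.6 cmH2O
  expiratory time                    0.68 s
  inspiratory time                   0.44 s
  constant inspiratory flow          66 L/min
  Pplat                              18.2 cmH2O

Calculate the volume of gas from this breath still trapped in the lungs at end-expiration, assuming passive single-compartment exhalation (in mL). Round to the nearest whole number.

142

Flow: 66 L/min ÷ 60 = 1.1 L/s.
Vt = flow × Ti = 1.1 L/s × 0.44 s × 1000 mL/L = 484.0 mL.
R = (PIP − Pplat)/V̇ = (38.6 − 18.2) / 1.1 = 20.4/1.1 = 18.545 cmH2O·s/L.
C = Vt/(Pplat − PEEP) = 484.0 / (18.2 − 2) = 484.0/16.2 = 29.877 mL/cmH2O.
τ = R × C = 18.545 × 0.02988 L/cmH2O = 0.5541 s.
Fraction remaining = e^(−Te/τ) = e^(−0.68/0.5541) = 0.2931.
Trapped volume = 484.0 × 0.2931 = 141.86 mL.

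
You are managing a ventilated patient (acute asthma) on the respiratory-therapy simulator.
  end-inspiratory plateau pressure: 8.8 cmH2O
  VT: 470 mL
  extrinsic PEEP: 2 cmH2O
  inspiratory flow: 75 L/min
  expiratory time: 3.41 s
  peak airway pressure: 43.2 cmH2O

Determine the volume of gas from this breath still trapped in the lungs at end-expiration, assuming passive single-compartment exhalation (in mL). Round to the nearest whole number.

Flow: 75 L/min ÷ 60 = 1.25 L/s.
R = (PIP − Pplat)/V̇ = (43.2 − 8.8) / 1.25 = 34.4/1.25 = 27.52 cmH2O·s/L.
C = Vt/(Pplat − PEEP) = 470.0 / (8.8 − 2) = 470.0/6.8 = 69.118 mL/cmH2O.
τ = R × C = 27.52 × 0.06912 L/cmH2O = 1.902 s.
Fraction remaining = e^(−Te/τ) = e^(−3.41/1.902) = 0.1665.
Trapped volume = 470.0 × 0.1665 = 78.255 mL.

78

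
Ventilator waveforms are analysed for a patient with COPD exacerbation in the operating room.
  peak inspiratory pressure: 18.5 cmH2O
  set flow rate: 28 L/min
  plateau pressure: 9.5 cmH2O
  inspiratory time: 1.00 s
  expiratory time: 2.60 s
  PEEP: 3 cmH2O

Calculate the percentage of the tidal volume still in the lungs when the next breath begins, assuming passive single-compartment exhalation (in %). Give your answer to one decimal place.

15.3

Flow: 28 L/min ÷ 60 = 0.4667 L/s.
Vt = flow × Ti = 0.4667 L/s × 1.00 s × 1000 mL/L = 466.7 mL.
R = (PIP − Pplat)/V̇ = (18.5 − 9.5) / 0.4667 = 9.0/0.4667 = 19.284 cmH2O·s/L.
C = Vt/(Pplat − PEEP) = 466.7 / (9.5 − 3) = 466.7/6.5 = 71.8 mL/cmH2O.
τ = R × C = 19.284 × 0.0718 L/cmH2O = 1.385 s.
Fraction remaining at end-expiration = e^(−Te/τ) = e^(−2.60/1.385) = 0.153 → 15.3%.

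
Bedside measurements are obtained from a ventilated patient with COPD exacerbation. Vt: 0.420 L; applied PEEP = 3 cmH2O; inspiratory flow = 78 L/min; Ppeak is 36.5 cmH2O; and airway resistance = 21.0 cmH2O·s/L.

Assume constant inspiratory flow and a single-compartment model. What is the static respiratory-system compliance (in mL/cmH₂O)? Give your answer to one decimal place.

67.7

Flow: 78 L/min ÷ 60 = 1.3 L/s.
Equation of motion (constant flow): PIP = Vt/C + R·V̇ + PEEP.
Vt/C = PIP − R·V̇ − PEEP = 36.5 − 21.0×1.3 − 3 = 36.5 − 27.3 − 3 = 6.2 cmH2O.
C = Vt / 6.2 = 420 / 6.2 = 67.742 mL/cmH2O.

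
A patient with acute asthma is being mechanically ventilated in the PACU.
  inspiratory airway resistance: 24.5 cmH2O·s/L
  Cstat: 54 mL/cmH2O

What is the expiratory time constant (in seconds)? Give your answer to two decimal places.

τ = R × C = 24.5 × 54 mL/cmH2O = 24.5 × 0.054 L/cmH2O = 1.323 s.

1.32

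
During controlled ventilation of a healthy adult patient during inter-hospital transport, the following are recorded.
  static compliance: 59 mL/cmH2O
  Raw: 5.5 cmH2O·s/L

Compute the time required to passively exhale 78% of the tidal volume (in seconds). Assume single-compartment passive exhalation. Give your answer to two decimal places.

0.49

τ = R × C = 5.5 × 59 mL/cmH2O = 5.5 × 0.059 L/cmH2O = 0.3245 s.
Exhaled fraction f = 1 − e^(−t/τ) → t = −τ·ln(1 − f) = −0.3245·ln(0.22) = 0.4913 s.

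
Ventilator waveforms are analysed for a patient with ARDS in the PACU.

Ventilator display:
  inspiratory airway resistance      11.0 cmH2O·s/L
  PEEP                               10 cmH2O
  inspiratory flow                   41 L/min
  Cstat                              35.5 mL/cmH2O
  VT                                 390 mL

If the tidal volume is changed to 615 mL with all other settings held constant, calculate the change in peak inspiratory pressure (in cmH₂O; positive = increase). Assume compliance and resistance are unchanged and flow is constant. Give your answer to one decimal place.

PIP = Vt/C + R·V̇ + PEEP (constant-flow equation of motion).
Only the elastic term changes: ΔPIP = ΔVt / C = (615 − 390) / 35.5 = 6.338 cmH2O.

6.3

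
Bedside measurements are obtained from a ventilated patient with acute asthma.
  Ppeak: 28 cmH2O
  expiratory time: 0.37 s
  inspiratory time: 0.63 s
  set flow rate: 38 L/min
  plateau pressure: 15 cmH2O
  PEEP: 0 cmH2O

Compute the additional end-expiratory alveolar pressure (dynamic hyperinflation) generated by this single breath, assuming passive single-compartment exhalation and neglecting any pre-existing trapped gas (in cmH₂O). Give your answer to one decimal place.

Flow: 38 L/min ÷ 60 = 0.6333 L/s.
Vt = flow × Ti = 0.6333 L/s × 0.63 s × 1000 mL/L = 398.98 mL.
R = (PIP − Pplat)/V̇ = (28 − 15) / 0.6333 = 13.0/0.6333 = 20.527 cmH2O·s/L.
C = Vt/(Pplat − PEEP) = 398.98 / (15 − 0) = 398.98/15.0 = 26.599 mL/cmH2O.
τ = R × C = 20.527 × 0.0266 L/cmH2O = 0.546 s.
Fraction remaining = e^(−Te/τ) = e^(−0.37/0.546) = 0.5078; trapped volume = 398.98 × 0.5078 = 202.6 mL.
Additional alveolar pressure from trapping ≈ V_trapped / C = 202.6 / 26.599 = 7.617 cmH2O.

7.6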